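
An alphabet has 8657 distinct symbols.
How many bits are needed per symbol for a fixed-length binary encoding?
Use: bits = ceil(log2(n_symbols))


log2(8657) = 13.0797
Bracket: 2^13 = 8192 < 8657 <= 2^14 = 16384
So ceil(log2(8657)) = 14

bits = ceil(log2(8657)) = ceil(13.0797) = 14 bits


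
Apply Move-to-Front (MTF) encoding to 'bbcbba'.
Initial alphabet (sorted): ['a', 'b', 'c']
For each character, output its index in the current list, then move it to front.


MTF encoding:
'b': index 1 in ['a', 'b', 'c'] -> ['b', 'a', 'c']
'b': index 0 in ['b', 'a', 'c'] -> ['b', 'a', 'c']
'c': index 2 in ['b', 'a', 'c'] -> ['c', 'b', 'a']
'b': index 1 in ['c', 'b', 'a'] -> ['b', 'c', 'a']
'b': index 0 in ['b', 'c', 'a'] -> ['b', 'c', 'a']
'a': index 2 in ['b', 'c', 'a'] -> ['a', 'b', 'c']


Output: [1, 0, 2, 1, 0, 2]


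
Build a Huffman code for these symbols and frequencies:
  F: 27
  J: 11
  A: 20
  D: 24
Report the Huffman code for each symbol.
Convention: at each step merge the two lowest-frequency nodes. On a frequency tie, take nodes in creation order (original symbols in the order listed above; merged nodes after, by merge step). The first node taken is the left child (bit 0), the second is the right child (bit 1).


Huffman tree construction:
Step 1: Merge J(11) + A(20) = 31
Step 2: Merge D(24) + F(27) = 51
Step 3: Merge (J+A)(31) + (D+F)(51) = 82
Read each symbol's code off the tree from the root (left child = 0, right child = 1).

Codes:
  F: 11 (length 2)
  J: 00 (length 2)
  A: 01 (length 2)
  D: 10 (length 2)
Average code length: 164/82 = 2.0000 bits/symbol


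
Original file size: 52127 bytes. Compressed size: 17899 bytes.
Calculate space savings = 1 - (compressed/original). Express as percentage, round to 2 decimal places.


ratio = compressed/original = 17899/52127 = 0.343373
savings = 1 - ratio = 1 - 0.343373 = 0.656627
as a percentage: 0.656627 * 100 = 65.66%

Space savings = 1 - 17899/52127 = 65.66%


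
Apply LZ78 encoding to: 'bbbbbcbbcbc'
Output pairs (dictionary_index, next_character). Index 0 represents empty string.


LZ78 encoding steps:
Dictionary: {0: ''}
Step 1: w='' (idx 0), next='b' -> output (0, 'b'), add 'b' as idx 1
Step 2: w='b' (idx 1), next='b' -> output (1, 'b'), add 'bb' as idx 2
Step 3: w='bb' (idx 2), next='c' -> output (2, 'c'), add 'bbc' as idx 3
Step 4: w='bbc' (idx 3), next='b' -> output (3, 'b'), add 'bbcb' as idx 4
Step 5: w='' (idx 0), next='c' -> output (0, 'c'), add 'c' as idx 5


Encoded: [(0, 'b'), (1, 'b'), (2, 'c'), (3, 'b'), (0, 'c')]


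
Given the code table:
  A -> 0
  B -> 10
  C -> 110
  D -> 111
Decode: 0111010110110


Decoding:
0 -> A
111 -> D
0 -> A
10 -> B
110 -> C
110 -> C


Result: ADABCC


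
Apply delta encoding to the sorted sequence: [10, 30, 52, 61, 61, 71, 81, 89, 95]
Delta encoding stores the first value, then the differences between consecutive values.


First value: 10
Deltas:
  30 - 10 = 20
  52 - 30 = 22
  61 - 52 = 9
  61 - 61 = 0
  71 - 61 = 10
  81 - 71 = 10
  89 - 81 = 8
  95 - 89 = 6


Delta encoded: [10, 20, 22, 9, 0, 10, 10, 8, 6]


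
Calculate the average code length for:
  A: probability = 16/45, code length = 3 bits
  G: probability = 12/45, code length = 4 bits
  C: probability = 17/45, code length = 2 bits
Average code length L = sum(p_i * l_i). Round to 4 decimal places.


Weighted contributions p_i * l_i:
  A: (16/45) * 3 = 48/45
  G: (12/45) * 4 = 48/45
  C: (17/45) * 2 = 34/45
Sum = (48 + 48 + 34)/45 = 130/45

L = 130/45 = 2.8889 bits/symbol


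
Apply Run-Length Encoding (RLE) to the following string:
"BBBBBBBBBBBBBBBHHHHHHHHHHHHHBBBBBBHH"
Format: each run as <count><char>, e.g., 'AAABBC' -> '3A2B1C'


Scanning runs left to right:
  i=0: run of 'B' x 15 -> '15B'
  i=15: run of 'H' x 13 -> '13H'
  i=28: run of 'B' x 6 -> '6B'
  i=34: run of 'H' x 2 -> '2H'

RLE = 15B13H6B2H


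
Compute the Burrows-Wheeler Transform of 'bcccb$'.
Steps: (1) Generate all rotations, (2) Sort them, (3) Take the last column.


Rotations (sorted):
  0: $bcccb -> last char: b
  1: b$bccc -> last char: c
  2: bcccb$ -> last char: $
  3: cb$bcc -> last char: c
  4: ccb$bc -> last char: c
  5: cccb$b -> last char: b


BWT = bc$ccb


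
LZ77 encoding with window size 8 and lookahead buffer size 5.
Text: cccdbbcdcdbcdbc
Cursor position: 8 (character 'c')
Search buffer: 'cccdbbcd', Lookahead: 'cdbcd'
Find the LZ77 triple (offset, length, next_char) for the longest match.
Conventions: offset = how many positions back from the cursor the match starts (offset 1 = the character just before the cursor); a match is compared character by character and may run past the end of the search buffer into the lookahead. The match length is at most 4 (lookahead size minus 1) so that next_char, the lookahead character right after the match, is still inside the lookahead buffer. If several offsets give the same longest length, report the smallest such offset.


Try each offset into the search buffer:
  offset=1 (pos 7, char 'd'): match length 0
  offset=2 (pos 6, char 'c'): match length 2
  offset=3 (pos 5, char 'b'): match length 0
  offset=4 (pos 4, char 'b'): match length 0
  offset=5 (pos 3, char 'd'): match length 0
  offset=6 (pos 2, char 'c'): match length 3
  offset=7 (pos 1, char 'c'): match length 1
  offset=8 (pos 0, char 'c'): match length 1
Longest match has length 3 at offset 6.
next_char = character at position 8 + 3 = 11 -> 'c'

Best match: offset=6, length=3 (matching 'cdb' starting at position 2)
LZ77 triple: (6, 3, 'c')


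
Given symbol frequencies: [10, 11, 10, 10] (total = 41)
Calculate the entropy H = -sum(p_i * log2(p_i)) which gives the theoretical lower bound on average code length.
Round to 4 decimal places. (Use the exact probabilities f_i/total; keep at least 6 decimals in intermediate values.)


Per-symbol terms -p_i * log2(p_i) with p_i = f_i/41:
  p = 10/41 = 0.243902: log2(p) = -2.035624, -p*log2(p) = 0.496494
  p = 11/41 = 0.268293: log2(p) = -1.898120, -p*log2(p) = 0.509252
  p = 10/41 = 0.243902: log2(p) = -2.035624, -p*log2(p) = 0.496494
  p = 10/41 = 0.243902: log2(p) = -2.035624, -p*log2(p) = 0.496494
H = 0.496494 + 0.509252 + 0.496494 + 0.496494 = 1.998734

H = 1.9987 bits/symbol


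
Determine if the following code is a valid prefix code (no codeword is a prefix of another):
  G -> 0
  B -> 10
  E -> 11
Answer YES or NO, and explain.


Checking each pair (does one codeword prefix another?):
  G='0' vs B='10': no prefix
  G='0' vs E='11': no prefix
  B='10' vs G='0': no prefix
  B='10' vs E='11': no prefix
  E='11' vs G='0': no prefix
  E='11' vs B='10': no prefix
No violation found over all pairs.

YES -- this is a valid prefix code. No codeword is a prefix of any other codeword.


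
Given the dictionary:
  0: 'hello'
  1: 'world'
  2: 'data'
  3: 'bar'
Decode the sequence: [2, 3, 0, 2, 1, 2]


Look up each index in the dictionary:
  2 -> 'data'
  3 -> 'bar'
  0 -> 'hello'
  2 -> 'data'
  1 -> 'world'
  2 -> 'data'

Decoded: "data bar hello data world data"


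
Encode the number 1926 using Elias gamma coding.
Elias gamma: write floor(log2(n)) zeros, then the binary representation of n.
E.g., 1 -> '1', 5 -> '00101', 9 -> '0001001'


num_bits = floor(log2(1926)) + 1 = 11
leading_zeros = num_bits - 1 = 10
binary(1926) = 11110000110

Elias gamma(1926) = '0000000000' + '11110000110' = 000000000011110000110 (21 bits)


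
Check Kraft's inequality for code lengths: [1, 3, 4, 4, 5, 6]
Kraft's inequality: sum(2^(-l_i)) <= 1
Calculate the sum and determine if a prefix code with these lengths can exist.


Sum = 2^(-1) + 2^(-3) + 2^(-4) + 2^(-4) + 2^(-5) + 2^(-6)
    = 0.5 + 0.125 + 0.0625 + 0.0625 + 0.03125 + 0.015625
    = 51/64 = 0.796875
Since 0.796875 <= 1, Kraft's inequality IS satisfied.
A prefix code with these lengths CAN exist.

Kraft sum = 0.796875. Satisfied.


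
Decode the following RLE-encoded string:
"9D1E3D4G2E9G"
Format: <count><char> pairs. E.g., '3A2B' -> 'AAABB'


Expanding each <count><char> pair:
  9D -> 'DDDDDDDDD'
  1E -> 'E'
  3D -> 'DDD'
  4G -> 'GGGG'
  2E -> 'EE'
  9G -> 'GGGGGGGGG'

Decoded = DDDDDDDDDEDDDGGGGEEGGGGGGGGG


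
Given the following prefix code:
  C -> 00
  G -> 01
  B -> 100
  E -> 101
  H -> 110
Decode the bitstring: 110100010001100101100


Decoding step by step:
Bits 110 -> H
Bits 100 -> B
Bits 01 -> G
Bits 00 -> C
Bits 01 -> G
Bits 100 -> B
Bits 101 -> E
Bits 100 -> B


Decoded message: HBGCGBEB


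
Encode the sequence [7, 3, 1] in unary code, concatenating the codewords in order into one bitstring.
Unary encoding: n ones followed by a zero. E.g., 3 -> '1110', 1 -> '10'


Encode each number as n ones followed by a terminating 0:
  7 -> 11111110 (8 bits)
  3 -> 1110 (4 bits)
  1 -> 10 (2 bits)
Total length = 8 + 4 + 2 = 14 bits.

Unary([7, 3, 1]) = 11111110111010 (14 bits)


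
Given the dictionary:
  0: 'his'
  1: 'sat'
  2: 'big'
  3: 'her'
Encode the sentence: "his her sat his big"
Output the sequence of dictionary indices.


Look up each word in the dictionary:
  'his' -> 0
  'her' -> 3
  'sat' -> 1
  'his' -> 0
  'big' -> 2

Encoded: [0, 3, 1, 0, 2]


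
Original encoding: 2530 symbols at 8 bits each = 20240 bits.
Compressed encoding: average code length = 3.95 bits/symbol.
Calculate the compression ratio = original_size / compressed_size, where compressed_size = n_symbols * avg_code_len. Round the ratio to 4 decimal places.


original_size = n_symbols * orig_bits = 2530 * 8 = 20240 bits
compressed_size = n_symbols * avg_code_len = 2530 * 3.95 = 9993.5 bits
ratio = original_size / compressed_size = 20240 / 9993.5 = 2.0253

Compression ratio = 2.0253


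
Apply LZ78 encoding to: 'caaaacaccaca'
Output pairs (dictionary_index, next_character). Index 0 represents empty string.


LZ78 encoding steps:
Dictionary: {0: ''}
Step 1: w='' (idx 0), next='c' -> output (0, 'c'), add 'c' as idx 1
Step 2: w='' (idx 0), next='a' -> output (0, 'a'), add 'a' as idx 2
Step 3: w='a' (idx 2), next='a' -> output (2, 'a'), add 'aa' as idx 3
Step 4: w='a' (idx 2), next='c' -> output (2, 'c'), add 'ac' as idx 4
Step 5: w='ac' (idx 4), next='c' -> output (4, 'c'), add 'acc' as idx 5
Step 6: w='ac' (idx 4), next='a' -> output (4, 'a'), add 'aca' as idx 6


Encoded: [(0, 'c'), (0, 'a'), (2, 'a'), (2, 'c'), (4, 'c'), (4, 'a')]


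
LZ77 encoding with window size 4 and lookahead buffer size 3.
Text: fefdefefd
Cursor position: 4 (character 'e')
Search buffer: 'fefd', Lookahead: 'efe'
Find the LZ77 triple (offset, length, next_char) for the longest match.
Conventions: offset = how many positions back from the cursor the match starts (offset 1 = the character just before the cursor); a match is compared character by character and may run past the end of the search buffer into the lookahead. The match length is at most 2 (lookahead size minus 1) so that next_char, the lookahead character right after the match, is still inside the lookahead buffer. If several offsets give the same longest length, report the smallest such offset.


Try each offset into the search buffer:
  offset=1 (pos 3, char 'd'): match length 0
  offset=2 (pos 2, char 'f'): match length 0
  offset=3 (pos 1, char 'e'): match length 2
  offset=4 (pos 0, char 'f'): match length 0
Longest match has length 2 at offset 3.
next_char = character at position 4 + 2 = 6 -> 'e'

Best match: offset=3, length=2 (matching 'ef' starting at position 1)
LZ77 triple: (3, 2, 'e')


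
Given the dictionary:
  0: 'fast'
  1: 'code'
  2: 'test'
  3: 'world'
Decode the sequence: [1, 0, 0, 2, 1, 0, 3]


Look up each index in the dictionary:
  1 -> 'code'
  0 -> 'fast'
  0 -> 'fast'
  2 -> 'test'
  1 -> 'code'
  0 -> 'fast'
  3 -> 'world'

Decoded: "code fast fast test code fast world"


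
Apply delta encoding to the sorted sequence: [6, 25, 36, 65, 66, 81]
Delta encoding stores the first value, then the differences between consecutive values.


First value: 6
Deltas:
  25 - 6 = 19
  36 - 25 = 11
  65 - 36 = 29
  66 - 65 = 1
  81 - 66 = 15


Delta encoded: [6, 19, 11, 29, 1, 15]


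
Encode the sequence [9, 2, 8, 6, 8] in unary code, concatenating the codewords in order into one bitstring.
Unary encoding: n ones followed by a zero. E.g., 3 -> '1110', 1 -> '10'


Encode each number as n ones followed by a terminating 0:
  9 -> 1111111110 (10 bits)
  2 -> 110 (3 bits)
  8 -> 111111110 (9 bits)
  6 -> 1111110 (7 bits)
  8 -> 111111110 (9 bits)
Total length = 10 + 3 + 9 + 7 + 9 = 38 bits.

Unary([9, 2, 8, 6, 8]) = 11111111101101111111101111110111111110 (38 bits)


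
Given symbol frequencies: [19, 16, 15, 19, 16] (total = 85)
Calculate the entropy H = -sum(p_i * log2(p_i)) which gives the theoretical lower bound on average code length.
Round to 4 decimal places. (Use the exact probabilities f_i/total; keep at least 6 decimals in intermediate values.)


Per-symbol terms -p_i * log2(p_i) with p_i = f_i/85:
  p = 19/85 = 0.223529: log2(p) = -2.161463, -p*log2(p) = 0.483151
  p = 16/85 = 0.188235: log2(p) = -2.409391, -p*log2(p) = 0.453532
  p = 15/85 = 0.176471: log2(p) = -2.502500, -p*log2(p) = 0.441618
  p = 19/85 = 0.223529: log2(p) = -2.161463, -p*log2(p) = 0.483151
  p = 16/85 = 0.188235: log2(p) = -2.409391, -p*log2(p) = 0.453532
H = 0.483151 + 0.453532 + 0.441618 + 0.483151 + 0.453532 = 2.314984

H = 2.315 bits/symbol


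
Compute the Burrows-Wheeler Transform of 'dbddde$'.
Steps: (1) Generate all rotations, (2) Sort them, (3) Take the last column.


Rotations (sorted):
  0: $dbddde -> last char: e
  1: bddde$d -> last char: d
  2: dbddde$ -> last char: $
  3: ddde$db -> last char: b
  4: dde$dbd -> last char: d
  5: de$dbdd -> last char: d
  6: e$dbddd -> last char: d


BWT = ed$bddd


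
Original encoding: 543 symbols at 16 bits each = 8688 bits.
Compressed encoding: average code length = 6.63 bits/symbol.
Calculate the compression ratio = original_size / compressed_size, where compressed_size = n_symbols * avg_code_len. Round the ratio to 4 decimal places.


original_size = n_symbols * orig_bits = 543 * 16 = 8688 bits
compressed_size = n_symbols * avg_code_len = 543 * 6.63 = 3600.09 bits
ratio = original_size / compressed_size = 8688 / 3600.09 = 2.4133

Compression ratio = 2.4133


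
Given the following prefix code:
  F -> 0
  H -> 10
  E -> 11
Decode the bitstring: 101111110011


Decoding step by step:
Bits 10 -> H
Bits 11 -> E
Bits 11 -> E
Bits 11 -> E
Bits 0 -> F
Bits 0 -> F
Bits 11 -> E


Decoded message: HEEEFFE


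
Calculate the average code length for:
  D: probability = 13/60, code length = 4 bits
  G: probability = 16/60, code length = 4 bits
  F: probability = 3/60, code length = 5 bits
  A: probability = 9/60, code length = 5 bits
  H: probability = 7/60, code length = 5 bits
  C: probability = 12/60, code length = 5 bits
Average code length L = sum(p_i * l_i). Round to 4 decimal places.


Weighted contributions p_i * l_i:
  D: (13/60) * 4 = 52/60
  G: (16/60) * 4 = 64/60
  F: (3/60) * 5 = 15/60
  A: (9/60) * 5 = 45/60
  H: (7/60) * 5 = 35/60
  C: (12/60) * 5 = 60/60
Sum = (52 + 64 + 15 + 45 + 35 + 60)/60 = 271/60

L = 271/60 = 4.5167 bits/symbol


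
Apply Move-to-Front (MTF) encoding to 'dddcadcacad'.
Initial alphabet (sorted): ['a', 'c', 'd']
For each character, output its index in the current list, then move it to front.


MTF encoding:
'd': index 2 in ['a', 'c', 'd'] -> ['d', 'a', 'c']
'd': index 0 in ['d', 'a', 'c'] -> ['d', 'a', 'c']
'd': index 0 in ['d', 'a', 'c'] -> ['d', 'a', 'c']
'c': index 2 in ['d', 'a', 'c'] -> ['c', 'd', 'a']
'a': index 2 in ['c', 'd', 'a'] -> ['a', 'c', 'd']
'd': index 2 in ['a', 'c', 'd'] -> ['d', 'a', 'c']
'c': index 2 in ['d', 'a', 'c'] -> ['c', 'd', 'a']
'a': index 2 in ['c', 'd', 'a'] -> ['a', 'c', 'd']
'c': index 1 in ['a', 'c', 'd'] -> ['c', 'a', 'd']
'a': index 1 in ['c', 'a', 'd'] -> ['a', 'c', 'd']
'd': index 2 in ['a', 'c', 'd'] -> ['d', 'a', 'c']


Output: [2, 0, 0, 2, 2, 2, 2, 2, 1, 1, 2]


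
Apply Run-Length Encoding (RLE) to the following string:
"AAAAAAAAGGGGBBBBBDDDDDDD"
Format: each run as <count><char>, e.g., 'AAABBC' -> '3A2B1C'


Scanning runs left to right:
  i=0: run of 'A' x 8 -> '8A'
  i=8: run of 'G' x 4 -> '4G'
  i=12: run of 'B' x 5 -> '5B'
  i=17: run of 'D' x 7 -> '7D'

RLE = 8A4G5B7D


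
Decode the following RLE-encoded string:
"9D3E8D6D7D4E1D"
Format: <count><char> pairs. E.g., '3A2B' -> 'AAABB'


Expanding each <count><char> pair:
  9D -> 'DDDDDDDDD'
  3E -> 'EEE'
  8D -> 'DDDDDDDD'
  6D -> 'DDDDDD'
  7D -> 'DDDDDDD'
  4E -> 'EEEE'
  1D -> 'D'

Decoded = DDDDDDDDDEEEDDDDDDDDDDDDDDDDDDDDDEEEED


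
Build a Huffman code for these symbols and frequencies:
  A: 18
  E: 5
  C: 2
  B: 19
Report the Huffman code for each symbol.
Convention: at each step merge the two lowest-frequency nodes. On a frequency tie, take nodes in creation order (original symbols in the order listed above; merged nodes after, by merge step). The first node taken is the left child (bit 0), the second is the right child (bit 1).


Huffman tree construction:
Step 1: Merge C(2) + E(5) = 7
Step 2: Merge (C+E)(7) + A(18) = 25
Step 3: Merge B(19) + ((C+E)+A)(25) = 44
Read each symbol's code off the tree from the root (left child = 0, right child = 1).

Codes:
  A: 11 (length 2)
  E: 101 (length 3)
  C: 100 (length 3)
  B: 0 (length 1)
Average code length: 76/44 = 1.7273 bits/symbol


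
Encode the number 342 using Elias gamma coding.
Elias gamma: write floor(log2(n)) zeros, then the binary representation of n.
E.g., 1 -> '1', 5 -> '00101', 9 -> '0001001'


num_bits = floor(log2(342)) + 1 = 9
leading_zeros = num_bits - 1 = 8
binary(342) = 101010110

Elias gamma(342) = '00000000' + '101010110' = 00000000101010110 (17 bits)


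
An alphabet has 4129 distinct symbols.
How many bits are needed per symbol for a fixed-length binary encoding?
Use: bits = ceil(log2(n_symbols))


log2(4129) = 12.0116
Bracket: 2^12 = 4096 < 4129 <= 2^13 = 8192
So ceil(log2(4129)) = 13

bits = ceil(log2(4129)) = ceil(12.0116) = 13 bits


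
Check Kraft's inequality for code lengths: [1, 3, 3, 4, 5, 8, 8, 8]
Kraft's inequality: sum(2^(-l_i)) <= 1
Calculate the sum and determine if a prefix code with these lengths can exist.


Sum = 2^(-1) + 2^(-3) + 2^(-3) + 2^(-4) + 2^(-5) + 2^(-8) + 2^(-8) + 2^(-8)
    = 0.5 + 0.125 + 0.125 + 0.0625 + 0.03125 + 0.00390625 + 0.00390625 + 0.00390625
    = 219/256 = 0.85546875
Since 0.85546875 <= 1, Kraft's inequality IS satisfied.
A prefix code with these lengths CAN exist.

Kraft sum = 0.85546875. Satisfied.


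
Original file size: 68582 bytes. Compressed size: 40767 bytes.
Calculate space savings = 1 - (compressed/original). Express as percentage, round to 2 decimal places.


ratio = compressed/original = 40767/68582 = 0.594427
savings = 1 - ratio = 1 - 0.594427 = 0.405573
as a percentage: 0.405573 * 100 = 40.56%

Space savings = 1 - 40767/68582 = 40.56%


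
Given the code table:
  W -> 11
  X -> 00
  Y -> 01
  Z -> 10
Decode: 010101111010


Decoding:
01 -> Y
01 -> Y
01 -> Y
11 -> W
10 -> Z
10 -> Z


Result: YYYWZZ


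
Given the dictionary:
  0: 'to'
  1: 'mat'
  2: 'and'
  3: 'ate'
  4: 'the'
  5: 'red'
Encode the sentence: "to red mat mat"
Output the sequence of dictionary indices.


Look up each word in the dictionary:
  'to' -> 0
  'red' -> 5
  'mat' -> 1
  'mat' -> 1

Encoded: [0, 5, 1, 1]


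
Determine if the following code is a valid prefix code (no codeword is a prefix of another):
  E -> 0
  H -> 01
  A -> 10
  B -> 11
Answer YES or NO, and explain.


Checking each pair (does one codeword prefix another?):
  E='0' vs H='01': prefix -- VIOLATION

NO -- this is NOT a valid prefix code. E (0) is a prefix of H (01).


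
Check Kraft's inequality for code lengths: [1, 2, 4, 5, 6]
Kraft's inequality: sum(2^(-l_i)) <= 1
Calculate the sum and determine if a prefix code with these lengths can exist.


Sum = 2^(-1) + 2^(-2) + 2^(-4) + 2^(-5) + 2^(-6)
    = 0.5 + 0.25 + 0.0625 + 0.03125 + 0.015625
    = 55/64 = 0.859375
Since 0.859375 <= 1, Kraft's inequality IS satisfied.
A prefix code with these lengths CAN exist.

Kraft sum = 0.859375. Satisfied.


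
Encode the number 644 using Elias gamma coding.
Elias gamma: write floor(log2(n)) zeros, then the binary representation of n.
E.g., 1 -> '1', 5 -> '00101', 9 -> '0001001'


num_bits = floor(log2(644)) + 1 = 10
leading_zeros = num_bits - 1 = 9
binary(644) = 1010000100

Elias gamma(644) = '000000000' + '1010000100' = 0000000001010000100 (19 bits)


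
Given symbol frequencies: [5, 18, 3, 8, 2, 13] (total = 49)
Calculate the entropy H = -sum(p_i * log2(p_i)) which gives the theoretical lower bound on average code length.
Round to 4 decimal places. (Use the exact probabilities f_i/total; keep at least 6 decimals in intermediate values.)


Per-symbol terms -p_i * log2(p_i) with p_i = f_i/49:
  p = 5/49 = 0.102041: log2(p) = -3.292782, -p*log2(p) = 0.335998
  p = 18/49 = 0.367347: log2(p) = -1.444785, -p*log2(p) = 0.530737
  p = 3/49 = 0.061224: log2(p) = -4.029747, -p*log2(p) = 0.246719
  p = 8/49 = 0.163265: log2(p) = -2.614710, -p*log2(p) = 0.426891
  p = 2/49 = 0.040816: log2(p) = -4.614710, -p*log2(p) = 0.188356
  p = 13/49 = 0.265306: log2(p) = -1.914270, -p*log2(p) = 0.507868
H = 0.335998 + 0.530737 + 0.246719 + 0.426891 + 0.188356 + 0.507868 = 2.236569

H = 2.2366 bits/symbol


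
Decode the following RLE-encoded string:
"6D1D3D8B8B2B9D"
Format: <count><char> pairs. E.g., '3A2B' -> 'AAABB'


Expanding each <count><char> pair:
  6D -> 'DDDDDD'
  1D -> 'D'
  3D -> 'DDD'
  8B -> 'BBBBBBBB'
  8B -> 'BBBBBBBB'
  2B -> 'BB'
  9D -> 'DDDDDDDDD'

Decoded = DDDDDDDDDDBBBBBBBBBBBBBBBBBBDDDDDDDDD


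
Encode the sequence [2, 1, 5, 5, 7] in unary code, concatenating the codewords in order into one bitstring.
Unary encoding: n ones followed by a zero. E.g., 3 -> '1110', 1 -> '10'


Encode each number as n ones followed by a terminating 0:
  2 -> 110 (3 bits)
  1 -> 10 (2 bits)
  5 -> 111110 (6 bits)
  5 -> 111110 (6 bits)
  7 -> 11111110 (8 bits)
Total length = 3 + 2 + 6 + 6 + 8 = 25 bits.

Unary([2, 1, 5, 5, 7]) = 1101011111011111011111110 (25 bits)


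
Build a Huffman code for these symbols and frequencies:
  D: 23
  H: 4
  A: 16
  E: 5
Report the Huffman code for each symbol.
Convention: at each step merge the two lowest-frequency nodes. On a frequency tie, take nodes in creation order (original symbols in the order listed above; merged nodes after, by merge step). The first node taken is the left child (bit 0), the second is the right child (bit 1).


Huffman tree construction:
Step 1: Merge H(4) + E(5) = 9
Step 2: Merge (H+E)(9) + A(16) = 25
Step 3: Merge D(23) + ((H+E)+A)(25) = 48
Read each symbol's code off the tree from the root (left child = 0, right child = 1).

Codes:
  D: 0 (length 1)
  H: 100 (length 3)
  A: 11 (length 2)
  E: 101 (length 3)
Average code length: 82/48 = 1.7083 bits/symbol


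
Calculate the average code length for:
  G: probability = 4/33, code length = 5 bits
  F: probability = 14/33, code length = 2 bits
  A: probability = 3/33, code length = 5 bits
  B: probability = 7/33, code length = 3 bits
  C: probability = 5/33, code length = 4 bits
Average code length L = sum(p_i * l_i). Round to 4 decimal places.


Weighted contributions p_i * l_i:
  G: (4/33) * 5 = 20/33
  F: (14/33) * 2 = 28/33
  A: (3/33) * 5 = 15/33
  B: (7/33) * 3 = 21/33
  C: (5/33) * 4 = 20/33
Sum = (20 + 28 + 15 + 21 + 20)/33 = 104/33

L = 104/33 = 3.1515 bits/symbol


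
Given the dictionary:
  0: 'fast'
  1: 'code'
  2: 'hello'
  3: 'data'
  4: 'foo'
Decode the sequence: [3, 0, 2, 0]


Look up each index in the dictionary:
  3 -> 'data'
  0 -> 'fast'
  2 -> 'hello'
  0 -> 'fast'

Decoded: "data fast hello fast"


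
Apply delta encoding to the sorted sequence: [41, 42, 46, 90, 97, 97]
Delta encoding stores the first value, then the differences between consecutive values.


First value: 41
Deltas:
  42 - 41 = 1
  46 - 42 = 4
  90 - 46 = 44
  97 - 90 = 7
  97 - 97 = 0


Delta encoded: [41, 1, 4, 44, 7, 0]


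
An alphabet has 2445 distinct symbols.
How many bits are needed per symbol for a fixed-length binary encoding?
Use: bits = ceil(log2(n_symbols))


log2(2445) = 11.2556
Bracket: 2^11 = 2048 < 2445 <= 2^12 = 4096
So ceil(log2(2445)) = 12

bits = ceil(log2(2445)) = ceil(11.2556) = 12 bits


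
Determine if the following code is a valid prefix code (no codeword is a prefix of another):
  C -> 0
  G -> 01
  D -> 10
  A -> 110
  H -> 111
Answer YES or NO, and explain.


Checking each pair (does one codeword prefix another?):
  C='0' vs G='01': prefix -- VIOLATION

NO -- this is NOT a valid prefix code. C (0) is a prefix of G (01).


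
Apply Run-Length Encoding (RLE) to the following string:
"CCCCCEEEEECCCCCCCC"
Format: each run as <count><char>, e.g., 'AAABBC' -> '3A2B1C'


Scanning runs left to right:
  i=0: run of 'C' x 5 -> '5C'
  i=5: run of 'E' x 5 -> '5E'
  i=10: run of 'C' x 8 -> '8C'

RLE = 5C5E8C


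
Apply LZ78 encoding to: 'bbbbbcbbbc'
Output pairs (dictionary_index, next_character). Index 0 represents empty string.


LZ78 encoding steps:
Dictionary: {0: ''}
Step 1: w='' (idx 0), next='b' -> output (0, 'b'), add 'b' as idx 1
Step 2: w='b' (idx 1), next='b' -> output (1, 'b'), add 'bb' as idx 2
Step 3: w='bb' (idx 2), next='c' -> output (2, 'c'), add 'bbc' as idx 3
Step 4: w='bb' (idx 2), next='b' -> output (2, 'b'), add 'bbb' as idx 4
Step 5: w='' (idx 0), next='c' -> output (0, 'c'), add 'c' as idx 5


Encoded: [(0, 'b'), (1, 'b'), (2, 'c'), (2, 'b'), (0, 'c')]


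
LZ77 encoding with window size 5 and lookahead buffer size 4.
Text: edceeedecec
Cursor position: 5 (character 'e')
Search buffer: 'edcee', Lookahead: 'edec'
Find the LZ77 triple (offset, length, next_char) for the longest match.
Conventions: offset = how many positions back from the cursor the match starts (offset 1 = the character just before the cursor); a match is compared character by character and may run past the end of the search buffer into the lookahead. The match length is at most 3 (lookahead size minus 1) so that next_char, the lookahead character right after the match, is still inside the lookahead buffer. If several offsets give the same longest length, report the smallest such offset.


Try each offset into the search buffer:
  offset=1 (pos 4, char 'e'): match length 1
  offset=2 (pos 3, char 'e'): match length 1
  offset=3 (pos 2, char 'c'): match length 0
  offset=4 (pos 1, char 'd'): match length 0
  offset=5 (pos 0, char 'e'): match length 2
Longest match has length 2 at offset 5.
next_char = character at position 5 + 2 = 7 -> 'e'

Best match: offset=5, length=2 (matching 'ed' starting at position 0)
LZ77 triple: (5, 2, 'e')


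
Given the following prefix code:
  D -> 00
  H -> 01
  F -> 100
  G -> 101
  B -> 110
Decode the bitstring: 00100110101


Decoding step by step:
Bits 00 -> D
Bits 100 -> F
Bits 110 -> B
Bits 101 -> G


Decoded message: DFBG


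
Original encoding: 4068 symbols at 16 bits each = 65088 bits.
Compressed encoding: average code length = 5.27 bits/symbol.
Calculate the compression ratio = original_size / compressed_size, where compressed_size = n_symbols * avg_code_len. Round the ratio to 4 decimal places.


original_size = n_symbols * orig_bits = 4068 * 16 = 65088 bits
compressed_size = n_symbols * avg_code_len = 4068 * 5.27 = 21438.36 bits
ratio = original_size / compressed_size = 65088 / 21438.36 = 3.0361

Compression ratio = 3.0361


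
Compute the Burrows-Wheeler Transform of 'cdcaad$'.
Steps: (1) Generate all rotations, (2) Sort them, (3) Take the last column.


Rotations (sorted):
  0: $cdcaad -> last char: d
  1: aad$cdc -> last char: c
  2: ad$cdca -> last char: a
  3: caad$cd -> last char: d
  4: cdcaad$ -> last char: $
  5: d$cdcaa -> last char: a
  6: dcaad$c -> last char: c


BWT = dcad$ac


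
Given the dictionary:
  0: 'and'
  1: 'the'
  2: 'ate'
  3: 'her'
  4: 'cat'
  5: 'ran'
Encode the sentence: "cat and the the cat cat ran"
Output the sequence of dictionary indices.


Look up each word in the dictionary:
  'cat' -> 4
  'and' -> 0
  'the' -> 1
  'the' -> 1
  'cat' -> 4
  'cat' -> 4
  'ran' -> 5

Encoded: [4, 0, 1, 1, 4, 4, 5]


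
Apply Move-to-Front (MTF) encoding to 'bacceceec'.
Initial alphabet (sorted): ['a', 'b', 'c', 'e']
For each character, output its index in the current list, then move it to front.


MTF encoding:
'b': index 1 in ['a', 'b', 'c', 'e'] -> ['b', 'a', 'c', 'e']
'a': index 1 in ['b', 'a', 'c', 'e'] -> ['a', 'b', 'c', 'e']
'c': index 2 in ['a', 'b', 'c', 'e'] -> ['c', 'a', 'b', 'e']
'c': index 0 in ['c', 'a', 'b', 'e'] -> ['c', 'a', 'b', 'e']
'e': index 3 in ['c', 'a', 'b', 'e'] -> ['e', 'c', 'a', 'b']
'c': index 1 in ['e', 'c', 'a', 'b'] -> ['c', 'e', 'a', 'b']
'e': index 1 in ['c', 'e', 'a', 'b'] -> ['e', 'c', 'a', 'b']
'e': index 0 in ['e', 'c', 'a', 'b'] -> ['e', 'c', 'a', 'b']
'c': index 1 in ['e', 'c', 'a', 'b'] -> ['c', 'e', 'a', 'b']


Output: [1, 1, 2, 0, 3, 1, 1, 0, 1]


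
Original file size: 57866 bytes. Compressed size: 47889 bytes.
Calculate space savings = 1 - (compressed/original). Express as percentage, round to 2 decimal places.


ratio = compressed/original = 47889/57866 = 0.827584
savings = 1 - ratio = 1 - 0.827584 = 0.172416
as a percentage: 0.172416 * 100 = 17.24%

Space savings = 1 - 47889/57866 = 17.24%


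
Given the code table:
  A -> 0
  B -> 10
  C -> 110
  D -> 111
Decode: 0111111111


Decoding:
0 -> A
111 -> D
111 -> D
111 -> D


Result: ADDD


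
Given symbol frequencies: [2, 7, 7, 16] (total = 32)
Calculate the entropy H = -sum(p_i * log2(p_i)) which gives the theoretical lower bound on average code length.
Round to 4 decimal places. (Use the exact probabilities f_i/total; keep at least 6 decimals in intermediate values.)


Per-symbol terms -p_i * log2(p_i) with p_i = f_i/32:
  p = 2/32 = 0.062500: log2(p) = -4.000000, -p*log2(p) = 0.250000
  p = 7/32 = 0.218750: log2(p) = -2.192645, -p*log2(p) = 0.479641
  p = 7/32 = 0.218750: log2(p) = -2.192645, -p*log2(p) = 0.479641
  p = 16/32 = 0.500000: log2(p) = -1.000000, -p*log2(p) = 0.500000
H = 0.250000 + 0.479641 + 0.479641 + 0.500000 = 1.709282

H = 1.7093 bits/symbol


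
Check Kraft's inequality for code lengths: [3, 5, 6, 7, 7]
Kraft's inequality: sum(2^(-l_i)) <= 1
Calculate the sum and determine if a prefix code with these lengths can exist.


Sum = 2^(-3) + 2^(-5) + 2^(-6) + 2^(-7) + 2^(-7)
    = 0.125 + 0.03125 + 0.015625 + 0.0078125 + 0.0078125
    = 24/128 = 0.1875
Since 0.1875 <= 1, Kraft's inequality IS satisfied.
A prefix code with these lengths CAN exist.

Kraft sum = 0.1875. Satisfied.


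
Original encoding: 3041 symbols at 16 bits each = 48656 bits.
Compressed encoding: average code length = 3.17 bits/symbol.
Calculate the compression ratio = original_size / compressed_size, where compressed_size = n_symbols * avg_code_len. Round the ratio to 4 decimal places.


original_size = n_symbols * orig_bits = 3041 * 16 = 48656 bits
compressed_size = n_symbols * avg_code_len = 3041 * 3.17 = 9639.97 bits
ratio = original_size / compressed_size = 48656 / 9639.97 = 5.0473

Compression ratio = 5.0473


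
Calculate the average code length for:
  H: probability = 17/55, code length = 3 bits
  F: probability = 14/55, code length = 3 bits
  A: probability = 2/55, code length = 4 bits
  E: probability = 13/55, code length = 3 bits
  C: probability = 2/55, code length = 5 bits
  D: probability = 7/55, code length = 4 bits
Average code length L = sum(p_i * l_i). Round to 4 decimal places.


Weighted contributions p_i * l_i:
  H: (17/55) * 3 = 51/55
  F: (14/55) * 3 = 42/55
  A: (2/55) * 4 = 8/55
  E: (13/55) * 3 = 39/55
  C: (2/55) * 5 = 10/55
  D: (7/55) * 4 = 28/55
Sum = (51 + 42 + 8 + 39 + 10 + 28)/55 = 178/55

L = 178/55 = 3.2364 bits/symbol


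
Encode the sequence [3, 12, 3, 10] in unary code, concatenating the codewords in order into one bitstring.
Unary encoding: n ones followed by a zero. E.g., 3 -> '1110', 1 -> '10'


Encode each number as n ones followed by a terminating 0:
  3 -> 1110 (4 bits)
  12 -> 1111111111110 (13 bits)
  3 -> 1110 (4 bits)
  10 -> 11111111110 (11 bits)
Total length = 4 + 13 + 4 + 11 = 32 bits.

Unary([3, 12, 3, 10]) = 11101111111111110111011111111110 (32 bits)


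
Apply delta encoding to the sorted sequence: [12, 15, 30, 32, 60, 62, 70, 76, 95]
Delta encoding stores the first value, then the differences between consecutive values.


First value: 12
Deltas:
  15 - 12 = 3
  30 - 15 = 15
  32 - 30 = 2
  60 - 32 = 28
  62 - 60 = 2
  70 - 62 = 8
  76 - 70 = 6
  95 - 76 = 19


Delta encoded: [12, 3, 15, 2, 28, 2, 8, 6, 19]


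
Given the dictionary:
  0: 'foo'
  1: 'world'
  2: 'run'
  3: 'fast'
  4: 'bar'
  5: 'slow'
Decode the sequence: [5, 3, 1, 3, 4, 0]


Look up each index in the dictionary:
  5 -> 'slow'
  3 -> 'fast'
  1 -> 'world'
  3 -> 'fast'
  4 -> 'bar'
  0 -> 'foo'

Decoded: "slow fast world fast bar foo"


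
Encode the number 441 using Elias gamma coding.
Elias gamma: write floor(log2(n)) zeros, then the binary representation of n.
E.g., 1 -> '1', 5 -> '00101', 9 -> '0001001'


num_bits = floor(log2(441)) + 1 = 9
leading_zeros = num_bits - 1 = 8
binary(441) = 110111001

Elias gamma(441) = '00000000' + '110111001' = 00000000110111001 (17 bits)


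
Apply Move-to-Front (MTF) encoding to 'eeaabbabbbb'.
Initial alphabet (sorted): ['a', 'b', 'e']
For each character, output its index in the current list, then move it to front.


MTF encoding:
'e': index 2 in ['a', 'b', 'e'] -> ['e', 'a', 'b']
'e': index 0 in ['e', 'a', 'b'] -> ['e', 'a', 'b']
'a': index 1 in ['e', 'a', 'b'] -> ['a', 'e', 'b']
'a': index 0 in ['a', 'e', 'b'] -> ['a', 'e', 'b']
'b': index 2 in ['a', 'e', 'b'] -> ['b', 'a', 'e']
'b': index 0 in ['b', 'a', 'e'] -> ['b', 'a', 'e']
'a': index 1 in ['b', 'a', 'e'] -> ['a', 'b', 'e']
'b': index 1 in ['a', 'b', 'e'] -> ['b', 'a', 'e']
'b': index 0 in ['b', 'a', 'e'] -> ['b', 'a', 'e']
'b': index 0 in ['b', 'a', 'e'] -> ['b', 'a', 'e']
'b': index 0 in ['b', 'a', 'e'] -> ['b', 'a', 'e']


Output: [2, 0, 1, 0, 2, 0, 1, 1, 0, 0, 0]


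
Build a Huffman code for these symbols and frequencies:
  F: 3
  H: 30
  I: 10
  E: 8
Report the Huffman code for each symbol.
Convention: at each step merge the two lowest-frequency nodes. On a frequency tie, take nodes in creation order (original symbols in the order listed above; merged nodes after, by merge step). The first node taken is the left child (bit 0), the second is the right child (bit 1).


Huffman tree construction:
Step 1: Merge F(3) + E(8) = 11
Step 2: Merge I(10) + (F+E)(11) = 21
Step 3: Merge (I+(F+E))(21) + H(30) = 51
Read each symbol's code off the tree from the root (left child = 0, right child = 1).

Codes:
  F: 010 (length 3)
  H: 1 (length 1)
  I: 00 (length 2)
  E: 011 (length 3)
Average code length: 83/51 = 1.6275 bits/symbol


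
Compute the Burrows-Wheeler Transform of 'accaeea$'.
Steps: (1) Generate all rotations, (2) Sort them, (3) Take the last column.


Rotations (sorted):
  0: $accaeea -> last char: a
  1: a$accaee -> last char: e
  2: accaeea$ -> last char: $
  3: aeea$acc -> last char: c
  4: caeea$ac -> last char: c
  5: ccaeea$a -> last char: a
  6: ea$accae -> last char: e
  7: eea$acca -> last char: a


BWT = ae$ccaea


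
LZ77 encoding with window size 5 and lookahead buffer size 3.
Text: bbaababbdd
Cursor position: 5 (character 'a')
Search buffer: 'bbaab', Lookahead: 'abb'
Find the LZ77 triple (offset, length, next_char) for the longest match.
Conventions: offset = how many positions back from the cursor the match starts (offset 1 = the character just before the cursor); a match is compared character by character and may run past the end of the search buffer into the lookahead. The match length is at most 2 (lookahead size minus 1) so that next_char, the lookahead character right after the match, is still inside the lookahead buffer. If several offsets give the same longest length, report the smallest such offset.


Try each offset into the search buffer:
  offset=1 (pos 4, char 'b'): match length 0
  offset=2 (pos 3, char 'a'): match length 2
  offset=3 (pos 2, char 'a'): match length 1
  offset=4 (pos 1, char 'b'): match length 0
  offset=5 (pos 0, char 'b'): match length 0
Longest match has length 2 at offset 2.
next_char = character at position 5 + 2 = 7 -> 'b'

Best match: offset=2, length=2 (matching 'ab' starting at position 3)
LZ77 triple: (2, 2, 'b')


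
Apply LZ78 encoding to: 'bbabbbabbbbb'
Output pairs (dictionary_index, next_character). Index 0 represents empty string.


LZ78 encoding steps:
Dictionary: {0: ''}
Step 1: w='' (idx 0), next='b' -> output (0, 'b'), add 'b' as idx 1
Step 2: w='b' (idx 1), next='a' -> output (1, 'a'), add 'ba' as idx 2
Step 3: w='b' (idx 1), next='b' -> output (1, 'b'), add 'bb' as idx 3
Step 4: w='ba' (idx 2), next='b' -> output (2, 'b'), add 'bab' as idx 4
Step 5: w='bb' (idx 3), next='b' -> output (3, 'b'), add 'bbb' as idx 5
Step 6: w='b' (idx 1), end of input -> output (1, '')


Encoded: [(0, 'b'), (1, 'a'), (1, 'b'), (2, 'b'), (3, 'b'), (1, '')]


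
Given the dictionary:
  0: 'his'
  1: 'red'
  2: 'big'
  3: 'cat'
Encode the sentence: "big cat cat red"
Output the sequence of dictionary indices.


Look up each word in the dictionary:
  'big' -> 2
  'cat' -> 3
  'cat' -> 3
  'red' -> 1

Encoded: [2, 3, 3, 1]


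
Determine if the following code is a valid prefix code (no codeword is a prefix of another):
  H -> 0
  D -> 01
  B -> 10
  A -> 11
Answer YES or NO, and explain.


Checking each pair (does one codeword prefix another?):
  H='0' vs D='01': prefix -- VIOLATION

NO -- this is NOT a valid prefix code. H (0) is a prefix of D (01).


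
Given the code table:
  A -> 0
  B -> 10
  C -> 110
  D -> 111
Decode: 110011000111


Decoding:
110 -> C
0 -> A
110 -> C
0 -> A
0 -> A
111 -> D


Result: CACAAD


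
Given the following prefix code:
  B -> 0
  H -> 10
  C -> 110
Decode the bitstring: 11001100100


Decoding step by step:
Bits 110 -> C
Bits 0 -> B
Bits 110 -> C
Bits 0 -> B
Bits 10 -> H
Bits 0 -> B


Decoded message: CBCBHB


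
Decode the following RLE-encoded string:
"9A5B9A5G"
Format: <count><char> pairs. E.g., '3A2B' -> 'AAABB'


Expanding each <count><char> pair:
  9A -> 'AAAAAAAAA'
  5B -> 'BBBBB'
  9A -> 'AAAAAAAAA'
  5G -> 'GGGGG'

Decoded = AAAAAAAAABBBBBAAAAAAAAAGGGGG


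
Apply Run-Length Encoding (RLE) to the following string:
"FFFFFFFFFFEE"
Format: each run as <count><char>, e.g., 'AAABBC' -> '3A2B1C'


Scanning runs left to right:
  i=0: run of 'F' x 10 -> '10F'
  i=10: run of 'E' x 2 -> '2E'

RLE = 10F2E


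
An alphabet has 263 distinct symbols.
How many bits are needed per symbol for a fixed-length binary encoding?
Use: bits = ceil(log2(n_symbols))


log2(263) = 8.0389
Bracket: 2^8 = 256 < 263 <= 2^9 = 512
So ceil(log2(263)) = 9

bits = ceil(log2(263)) = ceil(8.0389) = 9 bits


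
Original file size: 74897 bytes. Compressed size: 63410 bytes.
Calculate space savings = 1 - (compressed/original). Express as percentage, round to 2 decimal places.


ratio = compressed/original = 63410/74897 = 0.846629
savings = 1 - ratio = 1 - 0.846629 = 0.153371
as a percentage: 0.153371 * 100 = 15.34%

Space savings = 1 - 63410/74897 = 15.34%


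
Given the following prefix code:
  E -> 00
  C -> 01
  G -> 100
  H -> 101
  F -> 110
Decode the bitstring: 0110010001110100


Decoding step by step:
Bits 01 -> C
Bits 100 -> G
Bits 100 -> G
Bits 01 -> C
Bits 110 -> F
Bits 100 -> G


Decoded message: CGGCFG


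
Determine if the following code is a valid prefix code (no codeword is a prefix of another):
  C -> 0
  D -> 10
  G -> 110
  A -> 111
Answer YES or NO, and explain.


Checking each pair (does one codeword prefix another?):
  C='0' vs D='10': no prefix
  C='0' vs G='110': no prefix
  C='0' vs A='111': no prefix
  D='10' vs C='0': no prefix
  D='10' vs G='110': no prefix
  D='10' vs A='111': no prefix
  G='110' vs C='0': no prefix
  G='110' vs D='10': no prefix
  G='110' vs A='111': no prefix
  A='111' vs C='0': no prefix
  A='111' vs D='10': no prefix
  A='111' vs G='110': no prefix
No violation found over all pairs.

YES -- this is a valid prefix code. No codeword is a prefix of any other codeword.
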